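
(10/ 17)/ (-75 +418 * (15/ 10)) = 5/ 4692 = 0.00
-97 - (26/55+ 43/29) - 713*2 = -2432304/1595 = -1524.96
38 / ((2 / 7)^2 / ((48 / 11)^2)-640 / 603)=-35.95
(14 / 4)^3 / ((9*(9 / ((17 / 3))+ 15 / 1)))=5831 / 20304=0.29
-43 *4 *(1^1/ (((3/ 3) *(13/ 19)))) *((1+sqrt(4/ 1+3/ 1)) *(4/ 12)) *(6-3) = -3268 *sqrt(7)/ 13-3268/ 13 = -916.49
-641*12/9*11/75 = -28204/225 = -125.35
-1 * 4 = -4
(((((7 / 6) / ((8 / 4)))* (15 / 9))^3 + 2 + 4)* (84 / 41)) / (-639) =-0.02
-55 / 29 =-1.90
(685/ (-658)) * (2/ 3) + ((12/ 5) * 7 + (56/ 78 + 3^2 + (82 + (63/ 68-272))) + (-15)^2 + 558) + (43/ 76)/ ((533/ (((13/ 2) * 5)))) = 619.78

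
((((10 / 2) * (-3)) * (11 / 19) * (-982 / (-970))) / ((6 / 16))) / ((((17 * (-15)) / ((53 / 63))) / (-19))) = -1.47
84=84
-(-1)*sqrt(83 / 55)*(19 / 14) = 19*sqrt(4565) / 770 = 1.67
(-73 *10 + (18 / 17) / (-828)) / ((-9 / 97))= 6152613 / 782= 7867.79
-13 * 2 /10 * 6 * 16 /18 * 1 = -208 /15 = -13.87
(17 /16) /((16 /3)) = 51 /256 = 0.20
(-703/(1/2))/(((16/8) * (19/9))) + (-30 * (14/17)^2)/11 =-1064487/3179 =-334.85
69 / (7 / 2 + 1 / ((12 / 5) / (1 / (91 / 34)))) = 18837 / 998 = 18.87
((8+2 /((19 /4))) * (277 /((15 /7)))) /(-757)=-62048 /43149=-1.44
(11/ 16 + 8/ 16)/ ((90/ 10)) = 19/ 144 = 0.13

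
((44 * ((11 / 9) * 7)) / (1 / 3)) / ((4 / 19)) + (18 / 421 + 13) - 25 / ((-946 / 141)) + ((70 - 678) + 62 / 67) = 382167914305 / 80051466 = 4774.03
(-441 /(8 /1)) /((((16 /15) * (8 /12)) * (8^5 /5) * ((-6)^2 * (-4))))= 11025 /134217728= 0.00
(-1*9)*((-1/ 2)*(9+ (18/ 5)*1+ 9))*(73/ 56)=126.71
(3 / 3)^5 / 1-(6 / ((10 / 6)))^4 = -104351 / 625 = -166.96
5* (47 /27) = 235 /27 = 8.70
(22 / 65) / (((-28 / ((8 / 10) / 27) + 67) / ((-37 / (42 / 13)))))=407 / 92190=0.00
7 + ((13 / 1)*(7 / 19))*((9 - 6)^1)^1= 406 / 19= 21.37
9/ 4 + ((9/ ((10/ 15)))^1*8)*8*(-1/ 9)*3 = -285.75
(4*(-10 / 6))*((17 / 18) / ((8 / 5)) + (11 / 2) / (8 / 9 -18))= -1355 / 756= -1.79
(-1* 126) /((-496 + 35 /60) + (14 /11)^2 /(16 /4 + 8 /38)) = 228690 /898483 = 0.25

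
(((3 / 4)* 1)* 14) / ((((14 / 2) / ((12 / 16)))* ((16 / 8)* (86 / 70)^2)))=11025 / 29584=0.37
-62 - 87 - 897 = -1046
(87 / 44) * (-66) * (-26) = 3393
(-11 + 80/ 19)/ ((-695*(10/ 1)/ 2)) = 129/ 66025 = 0.00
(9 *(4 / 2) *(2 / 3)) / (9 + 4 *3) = 4 / 7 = 0.57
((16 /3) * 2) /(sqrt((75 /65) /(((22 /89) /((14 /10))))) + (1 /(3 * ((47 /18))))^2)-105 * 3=-957654946037 /3039917711 + 156149792 * sqrt(534534) /27359259399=-310.85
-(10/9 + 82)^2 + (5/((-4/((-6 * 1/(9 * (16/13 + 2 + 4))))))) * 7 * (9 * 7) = -104412797/15228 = -6856.63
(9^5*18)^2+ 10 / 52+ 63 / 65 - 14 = 146863358968451 / 130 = 1129718145911.16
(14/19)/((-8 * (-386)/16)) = 14/3667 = 0.00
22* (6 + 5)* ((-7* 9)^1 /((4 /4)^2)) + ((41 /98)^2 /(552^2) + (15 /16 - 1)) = -44615729932031 /2926377216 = -15246.06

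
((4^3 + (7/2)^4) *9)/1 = 1926.56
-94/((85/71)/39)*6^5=-2023983936/85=-23811575.72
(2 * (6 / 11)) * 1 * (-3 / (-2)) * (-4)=-6.55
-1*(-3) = 3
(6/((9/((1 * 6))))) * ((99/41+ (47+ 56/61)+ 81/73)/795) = 37567868/145145535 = 0.26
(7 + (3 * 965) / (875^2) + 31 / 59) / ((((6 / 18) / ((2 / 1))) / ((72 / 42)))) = 4897559592 / 63240625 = 77.44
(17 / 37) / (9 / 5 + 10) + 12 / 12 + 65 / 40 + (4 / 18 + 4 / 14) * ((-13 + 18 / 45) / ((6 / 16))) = -14.40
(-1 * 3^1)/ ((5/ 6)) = -18/ 5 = -3.60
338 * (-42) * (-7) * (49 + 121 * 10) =125109348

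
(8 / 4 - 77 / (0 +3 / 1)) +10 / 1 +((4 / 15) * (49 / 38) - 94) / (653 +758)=-5522537 / 402135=-13.73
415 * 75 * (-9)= -280125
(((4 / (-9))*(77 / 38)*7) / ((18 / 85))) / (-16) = 1.86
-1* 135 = -135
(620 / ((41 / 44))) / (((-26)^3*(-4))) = 1705 / 180154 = 0.01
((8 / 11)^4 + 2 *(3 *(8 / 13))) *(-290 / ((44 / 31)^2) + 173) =204407826 / 1771561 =115.38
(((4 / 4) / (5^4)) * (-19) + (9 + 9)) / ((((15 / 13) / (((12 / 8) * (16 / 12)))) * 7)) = 292006 / 65625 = 4.45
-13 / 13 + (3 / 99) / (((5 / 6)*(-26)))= -1.00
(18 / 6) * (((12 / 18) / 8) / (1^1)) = 1 / 4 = 0.25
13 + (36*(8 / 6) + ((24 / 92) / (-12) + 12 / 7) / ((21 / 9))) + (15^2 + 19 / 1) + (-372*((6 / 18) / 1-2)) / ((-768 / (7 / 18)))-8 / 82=48755996797 / 159691392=305.31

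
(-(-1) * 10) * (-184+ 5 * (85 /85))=-1790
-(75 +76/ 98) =-3713/ 49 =-75.78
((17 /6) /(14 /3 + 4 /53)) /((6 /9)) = 2703 /3016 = 0.90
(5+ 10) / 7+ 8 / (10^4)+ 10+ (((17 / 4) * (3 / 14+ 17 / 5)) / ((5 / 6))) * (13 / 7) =5681073 / 122500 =46.38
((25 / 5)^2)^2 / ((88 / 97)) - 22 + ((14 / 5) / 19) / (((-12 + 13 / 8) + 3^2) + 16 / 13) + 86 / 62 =2594006807 / 3887400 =667.29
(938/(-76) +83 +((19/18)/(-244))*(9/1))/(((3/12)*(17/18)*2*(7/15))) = 88395165/275842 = 320.46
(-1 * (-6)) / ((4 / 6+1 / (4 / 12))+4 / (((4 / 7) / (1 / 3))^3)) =2592 / 1927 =1.35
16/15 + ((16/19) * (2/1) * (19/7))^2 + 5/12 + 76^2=17047241/2940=5798.38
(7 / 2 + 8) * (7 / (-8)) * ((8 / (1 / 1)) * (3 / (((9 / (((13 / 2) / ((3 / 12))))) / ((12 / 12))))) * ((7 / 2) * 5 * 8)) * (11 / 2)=-1611610 / 3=-537203.33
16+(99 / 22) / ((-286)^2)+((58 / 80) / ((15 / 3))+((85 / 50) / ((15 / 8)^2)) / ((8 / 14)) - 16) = 91217827 / 92020500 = 0.99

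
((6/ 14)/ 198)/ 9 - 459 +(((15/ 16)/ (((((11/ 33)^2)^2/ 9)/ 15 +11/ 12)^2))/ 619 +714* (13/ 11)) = 384.82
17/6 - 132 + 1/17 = -13169/102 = -129.11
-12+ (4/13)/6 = -466/39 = -11.95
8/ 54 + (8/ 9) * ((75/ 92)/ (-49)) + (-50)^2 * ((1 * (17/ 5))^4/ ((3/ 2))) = 6777232082/ 30429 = 222722.80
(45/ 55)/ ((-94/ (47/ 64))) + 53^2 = 3955063/ 1408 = 2808.99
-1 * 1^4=-1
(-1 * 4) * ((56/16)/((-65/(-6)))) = -84/65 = -1.29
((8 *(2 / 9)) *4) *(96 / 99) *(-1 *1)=-2048 / 297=-6.90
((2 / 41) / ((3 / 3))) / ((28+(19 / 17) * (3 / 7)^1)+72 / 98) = 1666 / 997735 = 0.00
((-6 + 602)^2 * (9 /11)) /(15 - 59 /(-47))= 37564092 /2101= 17879.15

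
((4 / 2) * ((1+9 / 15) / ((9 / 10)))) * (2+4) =21.33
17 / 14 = 1.21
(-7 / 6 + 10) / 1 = 8.83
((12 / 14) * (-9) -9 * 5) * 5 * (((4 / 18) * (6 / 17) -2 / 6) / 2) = 7995 / 238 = 33.59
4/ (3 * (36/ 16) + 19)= 16/ 103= 0.16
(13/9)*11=143/9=15.89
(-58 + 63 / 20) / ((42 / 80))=-104.48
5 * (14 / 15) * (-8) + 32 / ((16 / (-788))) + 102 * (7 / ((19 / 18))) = -53404 / 57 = -936.91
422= 422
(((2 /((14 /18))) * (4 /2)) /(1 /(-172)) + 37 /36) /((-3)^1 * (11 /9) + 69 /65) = 14472445 /42672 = 339.16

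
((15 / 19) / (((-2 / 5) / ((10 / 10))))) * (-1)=75 / 38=1.97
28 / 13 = 2.15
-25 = -25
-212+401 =189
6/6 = 1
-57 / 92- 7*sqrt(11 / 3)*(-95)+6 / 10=1273.36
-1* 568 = -568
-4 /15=-0.27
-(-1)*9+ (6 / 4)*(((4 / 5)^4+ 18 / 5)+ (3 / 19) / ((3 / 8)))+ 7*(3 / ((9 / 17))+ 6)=97.31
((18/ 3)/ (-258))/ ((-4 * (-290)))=-1/ 49880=-0.00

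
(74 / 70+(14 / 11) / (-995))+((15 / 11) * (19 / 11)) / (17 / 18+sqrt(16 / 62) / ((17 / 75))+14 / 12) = -535097449776 / 69241740953+58866750 * sqrt(62) / 49706921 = 1.60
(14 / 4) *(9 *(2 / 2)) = 63 / 2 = 31.50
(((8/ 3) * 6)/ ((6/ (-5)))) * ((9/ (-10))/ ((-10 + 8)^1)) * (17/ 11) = -102/ 11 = -9.27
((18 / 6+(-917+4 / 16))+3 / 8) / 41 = -7307 / 328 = -22.28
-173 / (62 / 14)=-1211 / 31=-39.06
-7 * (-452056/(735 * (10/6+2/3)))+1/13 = 5876973/3185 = 1845.20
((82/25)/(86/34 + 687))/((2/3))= 2091/293050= 0.01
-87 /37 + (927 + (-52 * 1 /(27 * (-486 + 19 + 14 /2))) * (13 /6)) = 924.66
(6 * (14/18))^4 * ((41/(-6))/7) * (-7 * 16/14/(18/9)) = 450016/243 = 1851.92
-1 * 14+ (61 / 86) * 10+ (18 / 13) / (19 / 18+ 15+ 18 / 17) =-6.83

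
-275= -275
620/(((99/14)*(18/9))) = 4340/99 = 43.84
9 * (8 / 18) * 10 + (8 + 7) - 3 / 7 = 54.57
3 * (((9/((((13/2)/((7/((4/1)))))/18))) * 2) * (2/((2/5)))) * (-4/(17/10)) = -680400/221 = -3078.73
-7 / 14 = -1 / 2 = -0.50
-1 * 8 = -8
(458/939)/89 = 458/83571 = 0.01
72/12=6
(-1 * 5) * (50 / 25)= -10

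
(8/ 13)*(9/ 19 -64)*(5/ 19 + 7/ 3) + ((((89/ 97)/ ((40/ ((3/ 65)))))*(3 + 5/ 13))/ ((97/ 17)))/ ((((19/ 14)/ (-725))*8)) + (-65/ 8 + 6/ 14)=-5267584017461/ 48218829204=-109.24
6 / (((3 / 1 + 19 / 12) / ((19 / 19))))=72 / 55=1.31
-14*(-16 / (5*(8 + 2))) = 112 / 25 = 4.48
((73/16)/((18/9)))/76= 73/2432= 0.03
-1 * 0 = 0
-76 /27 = -2.81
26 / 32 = 13 / 16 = 0.81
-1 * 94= -94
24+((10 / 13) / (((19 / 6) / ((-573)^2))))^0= 25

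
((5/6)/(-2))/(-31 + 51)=-1/48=-0.02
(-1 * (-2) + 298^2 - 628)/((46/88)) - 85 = 3877877/23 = 168603.35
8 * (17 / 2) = 68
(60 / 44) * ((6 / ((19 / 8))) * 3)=2160 / 209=10.33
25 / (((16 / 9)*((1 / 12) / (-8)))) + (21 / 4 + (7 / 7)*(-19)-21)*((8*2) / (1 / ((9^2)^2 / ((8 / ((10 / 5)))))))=-913329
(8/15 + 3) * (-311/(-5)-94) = -2809/25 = -112.36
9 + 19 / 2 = 37 / 2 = 18.50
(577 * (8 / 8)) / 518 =577 / 518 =1.11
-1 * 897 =-897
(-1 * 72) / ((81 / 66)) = -176 / 3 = -58.67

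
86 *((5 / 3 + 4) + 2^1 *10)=6622 / 3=2207.33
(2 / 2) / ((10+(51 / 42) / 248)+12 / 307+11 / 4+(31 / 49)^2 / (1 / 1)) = 365605072 / 4823878929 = 0.08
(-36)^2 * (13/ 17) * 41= 690768/ 17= 40633.41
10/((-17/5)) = -50/17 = -2.94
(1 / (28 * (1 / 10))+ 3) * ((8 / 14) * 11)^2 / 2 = 22748 / 343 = 66.32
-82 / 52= -41 / 26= -1.58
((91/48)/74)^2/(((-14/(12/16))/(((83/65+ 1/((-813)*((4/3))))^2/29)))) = -18860960181/9554103962828800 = -0.00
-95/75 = -19/15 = -1.27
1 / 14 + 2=29 / 14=2.07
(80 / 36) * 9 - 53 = -33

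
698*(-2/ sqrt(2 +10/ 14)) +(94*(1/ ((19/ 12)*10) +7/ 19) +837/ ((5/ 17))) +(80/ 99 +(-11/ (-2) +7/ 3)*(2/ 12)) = 2414771/ 836-1396*sqrt(133)/ 19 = 2041.14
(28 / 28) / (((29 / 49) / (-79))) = -3871 / 29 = -133.48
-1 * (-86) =86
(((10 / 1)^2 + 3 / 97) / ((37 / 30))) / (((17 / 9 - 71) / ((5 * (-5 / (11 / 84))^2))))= -1155336210000 / 135057659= -8554.39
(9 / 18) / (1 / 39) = 39 / 2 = 19.50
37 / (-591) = -37 / 591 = -0.06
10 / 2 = 5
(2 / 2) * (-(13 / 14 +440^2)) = -2710413 / 14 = -193600.93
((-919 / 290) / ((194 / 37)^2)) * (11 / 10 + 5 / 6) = -1258111 / 5645400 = -0.22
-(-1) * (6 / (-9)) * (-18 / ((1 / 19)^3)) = 82308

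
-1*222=-222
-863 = -863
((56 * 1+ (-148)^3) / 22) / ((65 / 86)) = -139394648 / 715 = -194957.55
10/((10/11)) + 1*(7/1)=18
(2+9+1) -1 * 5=7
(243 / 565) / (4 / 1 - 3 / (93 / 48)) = 7533 / 42940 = 0.18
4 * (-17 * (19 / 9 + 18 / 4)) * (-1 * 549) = 246806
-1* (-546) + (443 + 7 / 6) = 5941 / 6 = 990.17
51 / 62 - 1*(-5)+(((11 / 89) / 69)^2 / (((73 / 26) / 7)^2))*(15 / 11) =24183095486003 / 4153310019546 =5.82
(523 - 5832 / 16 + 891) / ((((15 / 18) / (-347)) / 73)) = -159509307 / 5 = -31901861.40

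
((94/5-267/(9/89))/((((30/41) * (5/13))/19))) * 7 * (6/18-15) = 61326499234/3375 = 18170814.59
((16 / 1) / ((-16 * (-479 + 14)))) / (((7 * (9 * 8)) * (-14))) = -0.00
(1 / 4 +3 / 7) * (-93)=-1767 / 28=-63.11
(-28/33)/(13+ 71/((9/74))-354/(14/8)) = -588/273383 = -0.00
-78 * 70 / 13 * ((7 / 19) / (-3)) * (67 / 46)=32830 / 437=75.13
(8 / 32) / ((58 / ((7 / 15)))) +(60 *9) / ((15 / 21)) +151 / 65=34306627 / 45240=758.33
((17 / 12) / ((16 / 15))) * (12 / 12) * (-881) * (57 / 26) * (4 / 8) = -4268445 / 3328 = -1282.59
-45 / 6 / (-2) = 3.75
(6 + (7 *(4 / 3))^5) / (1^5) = 17211826 / 243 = 70830.56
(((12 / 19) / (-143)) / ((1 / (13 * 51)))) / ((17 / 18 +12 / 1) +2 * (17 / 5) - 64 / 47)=-2588760 / 16251631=-0.16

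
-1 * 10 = -10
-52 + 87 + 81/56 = 36.45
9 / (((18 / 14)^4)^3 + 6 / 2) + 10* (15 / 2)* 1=8140358813703 / 107984466028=75.38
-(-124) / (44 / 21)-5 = 596 / 11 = 54.18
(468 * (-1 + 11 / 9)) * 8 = 832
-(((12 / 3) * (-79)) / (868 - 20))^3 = 493039 / 9528128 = 0.05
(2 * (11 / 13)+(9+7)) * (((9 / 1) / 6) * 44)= 1167.69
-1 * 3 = -3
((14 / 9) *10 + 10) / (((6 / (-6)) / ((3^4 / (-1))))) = 2070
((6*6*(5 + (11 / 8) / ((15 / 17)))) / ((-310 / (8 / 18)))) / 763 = -787 / 1773975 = -0.00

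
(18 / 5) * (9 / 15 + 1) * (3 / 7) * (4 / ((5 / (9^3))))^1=1259712 / 875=1439.67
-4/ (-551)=4/ 551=0.01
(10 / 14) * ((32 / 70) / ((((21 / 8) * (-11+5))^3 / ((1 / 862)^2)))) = -256 / 2276000057583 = -0.00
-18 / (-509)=18 / 509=0.04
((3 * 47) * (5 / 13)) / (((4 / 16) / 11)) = 31020 / 13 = 2386.15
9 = 9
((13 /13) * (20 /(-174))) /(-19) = 0.01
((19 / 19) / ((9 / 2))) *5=10 / 9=1.11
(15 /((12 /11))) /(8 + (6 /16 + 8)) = 110 /131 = 0.84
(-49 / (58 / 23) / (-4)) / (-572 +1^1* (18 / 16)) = -1127 / 132443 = -0.01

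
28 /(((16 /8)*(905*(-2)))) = -7 /905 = -0.01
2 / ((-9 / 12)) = -8 / 3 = -2.67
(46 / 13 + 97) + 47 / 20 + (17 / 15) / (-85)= 401213 / 3900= 102.88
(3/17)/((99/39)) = 13/187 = 0.07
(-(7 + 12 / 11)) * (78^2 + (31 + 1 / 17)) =-9252084 / 187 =-49476.39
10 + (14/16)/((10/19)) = 933/80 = 11.66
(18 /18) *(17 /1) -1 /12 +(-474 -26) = -5797 /12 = -483.08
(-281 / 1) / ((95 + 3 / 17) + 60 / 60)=-2.92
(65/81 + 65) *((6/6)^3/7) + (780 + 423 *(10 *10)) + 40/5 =43097.40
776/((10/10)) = 776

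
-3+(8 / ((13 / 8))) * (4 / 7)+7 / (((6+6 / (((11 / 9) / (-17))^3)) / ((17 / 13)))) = -366293815 / 1954814316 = -0.19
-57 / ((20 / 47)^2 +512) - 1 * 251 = -94703107 / 377136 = -251.11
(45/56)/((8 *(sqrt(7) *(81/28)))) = 0.01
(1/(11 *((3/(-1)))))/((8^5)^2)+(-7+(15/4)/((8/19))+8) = 351012913151/35433480192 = 9.91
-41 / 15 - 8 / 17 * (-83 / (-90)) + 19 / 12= -4847 / 3060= -1.58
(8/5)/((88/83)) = 83/55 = 1.51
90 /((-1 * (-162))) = 5 /9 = 0.56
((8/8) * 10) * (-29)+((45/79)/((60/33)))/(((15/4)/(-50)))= -23240/79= -294.18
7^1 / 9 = 7 / 9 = 0.78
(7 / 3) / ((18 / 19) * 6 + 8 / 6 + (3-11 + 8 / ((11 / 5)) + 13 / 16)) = 23408 / 34775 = 0.67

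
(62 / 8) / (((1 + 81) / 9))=279 / 328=0.85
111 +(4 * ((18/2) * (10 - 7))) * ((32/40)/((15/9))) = 4071/25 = 162.84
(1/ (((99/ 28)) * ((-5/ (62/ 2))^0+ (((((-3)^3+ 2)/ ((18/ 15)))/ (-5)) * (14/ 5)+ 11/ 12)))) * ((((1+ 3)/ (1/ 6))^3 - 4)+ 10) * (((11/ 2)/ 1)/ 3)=258160/ 489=527.93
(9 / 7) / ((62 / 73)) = 657 / 434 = 1.51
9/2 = 4.50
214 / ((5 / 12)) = 2568 / 5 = 513.60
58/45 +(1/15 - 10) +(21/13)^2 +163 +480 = 4844119/7605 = 636.97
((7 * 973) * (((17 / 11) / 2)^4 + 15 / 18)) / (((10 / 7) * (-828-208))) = -5695378633 / 1040096640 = -5.48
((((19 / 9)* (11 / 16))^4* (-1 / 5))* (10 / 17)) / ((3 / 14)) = -13356208327 / 5482266624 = -2.44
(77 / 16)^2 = 5929 / 256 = 23.16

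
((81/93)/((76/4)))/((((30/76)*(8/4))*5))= 9/775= 0.01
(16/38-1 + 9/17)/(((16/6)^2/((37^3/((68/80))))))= -2279385/5491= -415.11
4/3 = 1.33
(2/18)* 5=5/9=0.56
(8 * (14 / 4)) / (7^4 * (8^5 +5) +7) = 1 / 2810285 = 0.00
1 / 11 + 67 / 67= 12 / 11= 1.09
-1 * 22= -22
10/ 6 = 1.67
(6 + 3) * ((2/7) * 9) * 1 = 162/7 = 23.14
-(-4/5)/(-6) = -2/15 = -0.13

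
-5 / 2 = -2.50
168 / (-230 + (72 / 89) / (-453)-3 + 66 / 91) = -205455432 / 284062327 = -0.72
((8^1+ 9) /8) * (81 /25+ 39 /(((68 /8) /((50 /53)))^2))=75505881 /9550600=7.91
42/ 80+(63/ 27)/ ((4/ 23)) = 1673/ 120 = 13.94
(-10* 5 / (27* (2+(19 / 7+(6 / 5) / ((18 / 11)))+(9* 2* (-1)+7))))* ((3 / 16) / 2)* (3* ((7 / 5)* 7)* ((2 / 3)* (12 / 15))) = 1715 / 3498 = 0.49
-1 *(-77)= 77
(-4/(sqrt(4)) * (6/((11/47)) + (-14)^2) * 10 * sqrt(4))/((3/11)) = -97520/3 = -32506.67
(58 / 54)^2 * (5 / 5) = 841 / 729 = 1.15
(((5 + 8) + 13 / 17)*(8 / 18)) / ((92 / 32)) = 832 / 391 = 2.13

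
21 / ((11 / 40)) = 840 / 11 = 76.36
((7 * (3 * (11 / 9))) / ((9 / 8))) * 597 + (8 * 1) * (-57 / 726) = 14831980 / 1089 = 13619.82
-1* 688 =-688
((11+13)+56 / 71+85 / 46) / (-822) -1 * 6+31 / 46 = -105005 / 19596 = -5.36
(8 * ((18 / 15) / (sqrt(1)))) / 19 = 48 / 95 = 0.51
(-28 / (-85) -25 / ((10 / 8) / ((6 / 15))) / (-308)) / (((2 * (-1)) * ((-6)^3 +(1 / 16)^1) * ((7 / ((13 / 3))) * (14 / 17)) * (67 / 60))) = 483808 / 873392905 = 0.00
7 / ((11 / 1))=7 / 11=0.64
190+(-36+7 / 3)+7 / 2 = 159.83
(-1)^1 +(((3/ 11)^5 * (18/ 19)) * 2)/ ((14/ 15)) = -21354173/ 21419783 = -1.00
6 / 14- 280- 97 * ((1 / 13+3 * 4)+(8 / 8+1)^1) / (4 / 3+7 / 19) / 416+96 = -185.50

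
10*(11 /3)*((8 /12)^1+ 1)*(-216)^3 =-615859200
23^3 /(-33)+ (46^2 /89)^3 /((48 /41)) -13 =86058984744 /7754659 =11097.71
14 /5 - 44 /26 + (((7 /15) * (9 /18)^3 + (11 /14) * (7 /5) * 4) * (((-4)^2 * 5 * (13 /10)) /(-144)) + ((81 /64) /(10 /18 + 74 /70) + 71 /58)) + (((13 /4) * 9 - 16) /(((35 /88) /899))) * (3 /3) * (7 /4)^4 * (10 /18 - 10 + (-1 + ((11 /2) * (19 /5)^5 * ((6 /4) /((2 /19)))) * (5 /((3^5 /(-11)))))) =-49033964446684559841049 /12410236800000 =-3951090155.40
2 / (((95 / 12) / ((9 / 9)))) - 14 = -1306 / 95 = -13.75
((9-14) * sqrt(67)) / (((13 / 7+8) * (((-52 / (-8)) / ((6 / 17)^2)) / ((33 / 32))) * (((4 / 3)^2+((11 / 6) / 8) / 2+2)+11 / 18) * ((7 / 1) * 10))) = -3564 * sqrt(67) / 112075067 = -0.00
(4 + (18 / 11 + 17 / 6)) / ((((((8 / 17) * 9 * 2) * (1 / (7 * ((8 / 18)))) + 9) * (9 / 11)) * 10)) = 66521 / 753300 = 0.09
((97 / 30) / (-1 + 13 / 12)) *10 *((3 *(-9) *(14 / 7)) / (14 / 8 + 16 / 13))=-1089504 / 155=-7029.06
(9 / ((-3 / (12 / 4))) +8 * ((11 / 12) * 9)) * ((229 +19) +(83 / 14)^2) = 3163329 / 196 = 16139.43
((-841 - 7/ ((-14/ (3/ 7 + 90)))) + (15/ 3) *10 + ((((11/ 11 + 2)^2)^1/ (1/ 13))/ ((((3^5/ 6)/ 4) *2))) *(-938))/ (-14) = 776833/ 1764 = 440.38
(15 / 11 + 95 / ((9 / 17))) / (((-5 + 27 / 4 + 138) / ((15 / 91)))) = 358000 / 1678677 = 0.21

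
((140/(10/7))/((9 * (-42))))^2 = 0.07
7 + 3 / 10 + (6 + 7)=203 / 10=20.30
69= 69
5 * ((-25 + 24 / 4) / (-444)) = 95 / 444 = 0.21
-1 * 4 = -4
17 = 17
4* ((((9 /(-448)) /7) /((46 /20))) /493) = -45 /4444888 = -0.00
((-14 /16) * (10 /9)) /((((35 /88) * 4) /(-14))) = 77 /9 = 8.56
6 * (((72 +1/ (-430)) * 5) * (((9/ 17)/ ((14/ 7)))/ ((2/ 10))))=4179465/ 1462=2858.73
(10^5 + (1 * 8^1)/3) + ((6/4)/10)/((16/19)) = 96002731/960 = 100002.84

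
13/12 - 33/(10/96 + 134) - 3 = -167059/77244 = -2.16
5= 5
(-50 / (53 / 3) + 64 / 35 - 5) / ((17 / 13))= -144729 / 31535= -4.59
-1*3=-3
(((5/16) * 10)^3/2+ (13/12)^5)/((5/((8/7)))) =3.83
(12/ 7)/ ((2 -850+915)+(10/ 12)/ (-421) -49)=0.10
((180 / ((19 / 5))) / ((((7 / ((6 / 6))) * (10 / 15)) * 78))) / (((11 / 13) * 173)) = 225 / 253099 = 0.00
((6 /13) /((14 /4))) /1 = 12 /91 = 0.13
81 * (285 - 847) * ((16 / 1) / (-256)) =22761 / 8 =2845.12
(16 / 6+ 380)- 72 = 932 / 3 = 310.67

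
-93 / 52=-1.79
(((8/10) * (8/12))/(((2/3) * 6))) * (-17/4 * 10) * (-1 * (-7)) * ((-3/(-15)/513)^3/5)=-119/253135681875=-0.00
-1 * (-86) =86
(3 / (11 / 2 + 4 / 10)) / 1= 30 / 59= 0.51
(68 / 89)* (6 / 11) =408 / 979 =0.42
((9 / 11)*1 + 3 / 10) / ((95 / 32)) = 1968 / 5225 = 0.38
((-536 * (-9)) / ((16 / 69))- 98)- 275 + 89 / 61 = 2492699 / 122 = 20431.96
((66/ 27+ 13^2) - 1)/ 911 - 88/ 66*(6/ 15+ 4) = -232834/ 40995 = -5.68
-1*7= -7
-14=-14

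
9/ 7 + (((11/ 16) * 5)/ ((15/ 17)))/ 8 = 4765/ 2688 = 1.77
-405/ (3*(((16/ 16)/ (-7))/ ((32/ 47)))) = 30240/ 47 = 643.40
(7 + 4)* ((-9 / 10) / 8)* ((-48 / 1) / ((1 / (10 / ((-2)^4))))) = 297 / 8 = 37.12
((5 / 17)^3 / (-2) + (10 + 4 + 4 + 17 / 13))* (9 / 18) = 9.65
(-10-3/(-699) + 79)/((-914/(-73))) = 586847/106481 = 5.51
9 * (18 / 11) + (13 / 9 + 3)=1898 / 99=19.17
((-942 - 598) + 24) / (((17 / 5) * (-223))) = 7580 / 3791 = 2.00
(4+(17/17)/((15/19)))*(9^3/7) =19197/35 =548.49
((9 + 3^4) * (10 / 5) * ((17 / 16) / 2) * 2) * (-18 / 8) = -6885 / 16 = -430.31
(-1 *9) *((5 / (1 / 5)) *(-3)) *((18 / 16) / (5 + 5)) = 1215 / 16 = 75.94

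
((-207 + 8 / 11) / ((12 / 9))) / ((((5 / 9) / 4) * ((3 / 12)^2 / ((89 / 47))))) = -87238512 / 2585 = -33747.97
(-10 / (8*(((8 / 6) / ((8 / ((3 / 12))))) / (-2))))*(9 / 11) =540 / 11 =49.09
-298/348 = -149/174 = -0.86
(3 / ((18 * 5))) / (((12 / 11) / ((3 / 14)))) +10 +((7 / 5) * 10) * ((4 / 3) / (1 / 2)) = 79531 / 1680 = 47.34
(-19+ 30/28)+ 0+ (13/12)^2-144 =-162041/1008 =-160.75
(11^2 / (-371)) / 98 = -121 / 36358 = -0.00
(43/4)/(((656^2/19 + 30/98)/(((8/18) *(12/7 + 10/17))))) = 1567006/3226272597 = 0.00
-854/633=-1.35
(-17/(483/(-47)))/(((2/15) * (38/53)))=17.30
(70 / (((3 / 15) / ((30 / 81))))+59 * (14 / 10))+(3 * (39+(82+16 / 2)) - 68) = 71716 / 135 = 531.23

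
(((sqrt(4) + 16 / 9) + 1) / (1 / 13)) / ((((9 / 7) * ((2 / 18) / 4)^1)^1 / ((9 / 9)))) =15652 / 9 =1739.11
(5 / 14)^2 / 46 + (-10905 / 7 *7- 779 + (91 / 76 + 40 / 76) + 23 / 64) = -16009268997 / 1370432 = -11681.91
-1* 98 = -98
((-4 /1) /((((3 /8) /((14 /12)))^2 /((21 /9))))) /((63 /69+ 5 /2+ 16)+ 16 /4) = -1009792 /261711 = -3.86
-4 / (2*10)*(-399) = 399 / 5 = 79.80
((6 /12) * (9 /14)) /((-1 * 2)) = -0.16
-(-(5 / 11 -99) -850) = 8266 / 11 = 751.45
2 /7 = 0.29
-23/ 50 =-0.46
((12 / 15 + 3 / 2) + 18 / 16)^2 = 18769 / 1600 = 11.73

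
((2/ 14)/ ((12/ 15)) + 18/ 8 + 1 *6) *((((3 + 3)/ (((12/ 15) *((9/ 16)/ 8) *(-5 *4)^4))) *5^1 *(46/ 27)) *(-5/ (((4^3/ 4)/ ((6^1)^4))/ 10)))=-1357/ 7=-193.86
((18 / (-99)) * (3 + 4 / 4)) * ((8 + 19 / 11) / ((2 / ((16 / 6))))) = -9.43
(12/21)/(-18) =-2/63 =-0.03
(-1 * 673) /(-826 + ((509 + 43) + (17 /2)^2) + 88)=2692 /455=5.92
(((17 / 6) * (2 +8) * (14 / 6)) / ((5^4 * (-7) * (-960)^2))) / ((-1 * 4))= 17 / 4147200000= 0.00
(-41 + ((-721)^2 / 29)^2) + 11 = 270234640051 / 841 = 321325374.61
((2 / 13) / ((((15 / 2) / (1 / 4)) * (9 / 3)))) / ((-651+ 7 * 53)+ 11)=-1 / 157365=-0.00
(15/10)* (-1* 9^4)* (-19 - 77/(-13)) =1673055/13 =128696.54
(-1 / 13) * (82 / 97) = -82 / 1261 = -0.07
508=508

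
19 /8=2.38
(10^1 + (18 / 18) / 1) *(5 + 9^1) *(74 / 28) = 407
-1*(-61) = 61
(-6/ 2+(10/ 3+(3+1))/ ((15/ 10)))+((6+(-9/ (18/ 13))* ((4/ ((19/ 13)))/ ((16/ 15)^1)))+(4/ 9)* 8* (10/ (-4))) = -17.68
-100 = -100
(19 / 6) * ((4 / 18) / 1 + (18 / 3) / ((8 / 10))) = 2641 / 108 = 24.45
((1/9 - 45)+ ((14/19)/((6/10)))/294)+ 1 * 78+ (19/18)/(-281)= 22274591/672714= 33.11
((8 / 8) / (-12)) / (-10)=1 / 120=0.01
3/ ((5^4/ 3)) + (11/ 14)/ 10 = 1627/ 17500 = 0.09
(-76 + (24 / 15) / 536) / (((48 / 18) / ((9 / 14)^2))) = -883791 / 75040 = -11.78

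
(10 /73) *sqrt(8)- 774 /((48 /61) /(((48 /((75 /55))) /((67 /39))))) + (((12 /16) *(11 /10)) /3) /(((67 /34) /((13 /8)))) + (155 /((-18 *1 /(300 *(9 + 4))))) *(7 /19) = -19875063481 /611040 + 20 *sqrt(2) /73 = -32526.23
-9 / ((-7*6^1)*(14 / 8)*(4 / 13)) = 39 / 98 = 0.40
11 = 11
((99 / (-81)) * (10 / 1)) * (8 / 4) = -220 / 9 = -24.44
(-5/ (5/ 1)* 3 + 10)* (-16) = -112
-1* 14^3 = -2744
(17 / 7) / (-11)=-17 / 77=-0.22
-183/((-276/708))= 10797/23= 469.43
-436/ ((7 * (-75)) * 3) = 436/ 1575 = 0.28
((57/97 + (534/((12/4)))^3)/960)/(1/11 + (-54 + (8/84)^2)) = -884589553617/8115997760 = -108.99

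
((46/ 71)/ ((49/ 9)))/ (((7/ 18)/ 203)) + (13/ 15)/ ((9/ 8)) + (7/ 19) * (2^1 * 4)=587492764/ 8923635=65.84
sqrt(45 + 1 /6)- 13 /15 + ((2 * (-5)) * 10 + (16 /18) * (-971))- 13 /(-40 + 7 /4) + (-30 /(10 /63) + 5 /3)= -880493 /765 + sqrt(1626) /6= -1144.25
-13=-13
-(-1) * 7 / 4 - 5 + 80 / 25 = -1 / 20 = -0.05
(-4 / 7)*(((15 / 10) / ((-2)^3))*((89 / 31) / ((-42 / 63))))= -801 / 1736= -0.46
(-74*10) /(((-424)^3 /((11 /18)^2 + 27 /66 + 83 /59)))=85167155 /4007073286656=0.00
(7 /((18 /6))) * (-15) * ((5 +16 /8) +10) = -595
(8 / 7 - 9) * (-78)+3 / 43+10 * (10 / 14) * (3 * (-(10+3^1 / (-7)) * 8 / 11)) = 10748607 / 23177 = 463.76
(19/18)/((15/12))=0.84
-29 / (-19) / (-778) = -29 / 14782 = -0.00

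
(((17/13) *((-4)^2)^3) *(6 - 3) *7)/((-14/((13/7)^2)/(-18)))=24440832/49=498792.49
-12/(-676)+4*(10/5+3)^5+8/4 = 2112841/169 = 12502.02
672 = 672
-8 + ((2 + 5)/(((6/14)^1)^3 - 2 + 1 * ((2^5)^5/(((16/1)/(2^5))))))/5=-920733585319/115091698465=-8.00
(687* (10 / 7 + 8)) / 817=45342 / 5719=7.93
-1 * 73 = -73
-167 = -167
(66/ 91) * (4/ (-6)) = -44/ 91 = -0.48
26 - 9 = 17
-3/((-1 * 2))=3/2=1.50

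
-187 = -187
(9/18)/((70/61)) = 61/140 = 0.44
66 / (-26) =-33 / 13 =-2.54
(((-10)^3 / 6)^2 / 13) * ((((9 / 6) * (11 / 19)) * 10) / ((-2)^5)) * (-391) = 336015625 / 1482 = 226731.19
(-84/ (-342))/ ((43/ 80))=1120/ 2451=0.46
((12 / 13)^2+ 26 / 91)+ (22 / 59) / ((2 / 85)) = 1185519 / 69797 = 16.99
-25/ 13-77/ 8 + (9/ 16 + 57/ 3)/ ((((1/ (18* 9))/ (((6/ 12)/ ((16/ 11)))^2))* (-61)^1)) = -17.69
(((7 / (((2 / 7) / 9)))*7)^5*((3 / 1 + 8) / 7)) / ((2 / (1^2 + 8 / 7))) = 943997863961285595 / 64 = 14749966624395087.42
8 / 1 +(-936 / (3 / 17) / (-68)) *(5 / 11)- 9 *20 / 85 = 7730 / 187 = 41.34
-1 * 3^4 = -81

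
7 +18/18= 8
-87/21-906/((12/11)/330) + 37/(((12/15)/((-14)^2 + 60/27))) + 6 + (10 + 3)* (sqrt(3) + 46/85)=-1418477006/5355 + 13* sqrt(3)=-264865.81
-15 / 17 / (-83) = 15 / 1411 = 0.01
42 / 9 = 14 / 3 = 4.67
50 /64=25 /32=0.78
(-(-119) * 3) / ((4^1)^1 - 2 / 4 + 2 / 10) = 3570 / 37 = 96.49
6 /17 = 0.35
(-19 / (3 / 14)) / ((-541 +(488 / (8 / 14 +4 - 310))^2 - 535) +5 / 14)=4255641964 / 51503988609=0.08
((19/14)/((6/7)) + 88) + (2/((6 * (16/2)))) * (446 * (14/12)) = 8011/72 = 111.26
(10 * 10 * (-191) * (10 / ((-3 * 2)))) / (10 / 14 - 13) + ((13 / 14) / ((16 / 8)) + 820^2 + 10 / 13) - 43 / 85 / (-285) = 84657237880037 / 126389900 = 669810.15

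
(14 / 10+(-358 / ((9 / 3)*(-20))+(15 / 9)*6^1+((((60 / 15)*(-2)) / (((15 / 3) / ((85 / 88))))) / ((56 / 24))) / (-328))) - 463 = -168822967 / 378840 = -445.63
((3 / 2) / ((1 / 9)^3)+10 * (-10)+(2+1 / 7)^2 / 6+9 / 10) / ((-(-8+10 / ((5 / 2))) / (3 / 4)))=1462893 / 7840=186.59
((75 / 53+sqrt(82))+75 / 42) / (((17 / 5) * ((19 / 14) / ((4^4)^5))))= 687194767360000 / 901+76965813944320 * sqrt(82) / 323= 2920457984102.48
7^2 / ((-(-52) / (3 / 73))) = 147 / 3796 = 0.04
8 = 8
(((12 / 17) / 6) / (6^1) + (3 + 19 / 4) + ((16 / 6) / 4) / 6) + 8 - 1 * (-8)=14615 / 612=23.88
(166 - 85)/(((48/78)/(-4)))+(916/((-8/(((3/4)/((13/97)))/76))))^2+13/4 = -28248353951/62473216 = -452.17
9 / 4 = 2.25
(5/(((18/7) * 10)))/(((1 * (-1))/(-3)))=0.58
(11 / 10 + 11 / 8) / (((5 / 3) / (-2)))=-297 / 100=-2.97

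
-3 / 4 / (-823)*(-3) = -9 / 3292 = -0.00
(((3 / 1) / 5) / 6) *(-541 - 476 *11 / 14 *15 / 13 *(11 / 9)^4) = -42759841 / 284310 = -150.40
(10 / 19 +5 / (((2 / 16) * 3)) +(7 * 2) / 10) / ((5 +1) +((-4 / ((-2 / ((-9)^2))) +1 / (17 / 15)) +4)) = 73933 / 837615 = 0.09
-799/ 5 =-159.80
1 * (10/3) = 10/3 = 3.33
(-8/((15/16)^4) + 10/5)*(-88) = 37227344/50625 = 735.35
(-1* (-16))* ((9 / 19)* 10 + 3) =2352 / 19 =123.79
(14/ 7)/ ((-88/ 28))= -7/ 11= -0.64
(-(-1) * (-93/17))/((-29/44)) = 4092/493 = 8.30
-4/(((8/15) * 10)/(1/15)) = -1/20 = -0.05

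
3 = 3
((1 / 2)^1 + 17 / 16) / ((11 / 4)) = 25 / 44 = 0.57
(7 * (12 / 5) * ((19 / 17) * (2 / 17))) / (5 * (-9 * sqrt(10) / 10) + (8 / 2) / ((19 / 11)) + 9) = -10370808 * sqrt(10) / 77675975 - 5215728 / 15535195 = -0.76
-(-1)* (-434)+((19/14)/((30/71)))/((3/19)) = -413.66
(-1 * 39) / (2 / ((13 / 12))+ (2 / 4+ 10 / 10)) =-338 / 29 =-11.66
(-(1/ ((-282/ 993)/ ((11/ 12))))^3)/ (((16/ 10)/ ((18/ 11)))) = 21940138055/ 637888512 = 34.39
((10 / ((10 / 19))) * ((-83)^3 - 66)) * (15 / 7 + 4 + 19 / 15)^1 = -8453131046 / 105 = -80506009.96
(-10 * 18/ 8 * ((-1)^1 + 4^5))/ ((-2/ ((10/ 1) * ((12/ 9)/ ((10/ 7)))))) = 107415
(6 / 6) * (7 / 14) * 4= 2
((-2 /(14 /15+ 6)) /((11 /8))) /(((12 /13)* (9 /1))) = -5 /198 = -0.03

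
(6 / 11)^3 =216 / 1331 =0.16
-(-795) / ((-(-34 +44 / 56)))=742 / 31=23.94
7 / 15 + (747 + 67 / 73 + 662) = 1544371 / 1095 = 1410.38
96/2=48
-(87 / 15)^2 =-841 / 25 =-33.64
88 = 88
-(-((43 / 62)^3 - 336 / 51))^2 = -642172210807689 / 16415268083776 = -39.12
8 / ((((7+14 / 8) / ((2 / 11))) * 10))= 32 / 1925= 0.02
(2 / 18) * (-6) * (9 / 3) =-2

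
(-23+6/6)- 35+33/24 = -445/8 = -55.62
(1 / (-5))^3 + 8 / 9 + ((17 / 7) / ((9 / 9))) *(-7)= -18134 / 1125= -16.12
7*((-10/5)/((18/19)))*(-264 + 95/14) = 68419/18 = 3801.06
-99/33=-3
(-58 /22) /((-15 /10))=1.76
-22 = -22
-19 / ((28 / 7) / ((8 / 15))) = -38 / 15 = -2.53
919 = 919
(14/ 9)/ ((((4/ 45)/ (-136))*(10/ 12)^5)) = -3701376/ 625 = -5922.20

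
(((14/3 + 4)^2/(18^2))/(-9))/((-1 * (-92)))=-169/603612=-0.00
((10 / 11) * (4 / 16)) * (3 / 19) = 15 / 418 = 0.04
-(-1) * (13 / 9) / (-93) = -13 / 837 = -0.02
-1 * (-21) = 21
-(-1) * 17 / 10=17 / 10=1.70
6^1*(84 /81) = 56 /9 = 6.22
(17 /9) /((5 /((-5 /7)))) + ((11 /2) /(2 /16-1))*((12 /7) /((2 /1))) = -2495 /441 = -5.66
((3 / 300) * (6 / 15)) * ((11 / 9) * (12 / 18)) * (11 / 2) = 121 / 6750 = 0.02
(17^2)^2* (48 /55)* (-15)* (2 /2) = -12027024 /11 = -1093365.82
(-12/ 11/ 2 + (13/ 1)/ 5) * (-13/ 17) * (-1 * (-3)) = -4407/ 935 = -4.71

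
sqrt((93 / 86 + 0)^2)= 93 / 86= 1.08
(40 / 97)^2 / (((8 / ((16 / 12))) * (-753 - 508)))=-800 / 35594247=-0.00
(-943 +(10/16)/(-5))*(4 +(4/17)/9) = -193655/51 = -3797.16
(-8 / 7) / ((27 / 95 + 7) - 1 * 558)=380 / 183113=0.00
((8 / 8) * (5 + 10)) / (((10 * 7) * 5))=3 / 70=0.04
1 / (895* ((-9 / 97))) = -97 / 8055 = -0.01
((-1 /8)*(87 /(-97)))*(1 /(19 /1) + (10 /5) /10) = 261 /9215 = 0.03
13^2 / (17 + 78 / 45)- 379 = -103964 / 281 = -369.98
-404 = -404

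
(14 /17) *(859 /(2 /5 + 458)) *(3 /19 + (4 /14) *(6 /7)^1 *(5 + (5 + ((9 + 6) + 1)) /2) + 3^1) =4634305 /431851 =10.73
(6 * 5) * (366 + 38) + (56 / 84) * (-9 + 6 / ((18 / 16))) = 109058 / 9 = 12117.56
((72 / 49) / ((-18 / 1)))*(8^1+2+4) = -8 / 7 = -1.14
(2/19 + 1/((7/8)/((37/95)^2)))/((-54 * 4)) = -8801/6822900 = -0.00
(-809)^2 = 654481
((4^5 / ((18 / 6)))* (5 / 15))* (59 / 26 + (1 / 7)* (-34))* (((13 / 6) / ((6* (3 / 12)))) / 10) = -40192 / 945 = -42.53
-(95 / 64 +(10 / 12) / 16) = -1.54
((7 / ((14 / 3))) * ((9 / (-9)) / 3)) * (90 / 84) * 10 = -75 / 14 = -5.36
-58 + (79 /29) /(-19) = -32037 /551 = -58.14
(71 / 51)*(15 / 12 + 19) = 1917 / 68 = 28.19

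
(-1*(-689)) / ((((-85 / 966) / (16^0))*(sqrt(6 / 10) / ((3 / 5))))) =-6065.31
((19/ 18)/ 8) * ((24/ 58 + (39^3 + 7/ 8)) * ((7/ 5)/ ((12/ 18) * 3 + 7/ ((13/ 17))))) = 23795028803/ 24220800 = 982.42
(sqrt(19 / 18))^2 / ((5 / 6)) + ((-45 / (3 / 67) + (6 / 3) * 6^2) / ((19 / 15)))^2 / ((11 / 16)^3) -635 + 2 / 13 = 156377955465932 / 93695745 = 1668997.41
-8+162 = 154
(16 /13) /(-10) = -8 /65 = -0.12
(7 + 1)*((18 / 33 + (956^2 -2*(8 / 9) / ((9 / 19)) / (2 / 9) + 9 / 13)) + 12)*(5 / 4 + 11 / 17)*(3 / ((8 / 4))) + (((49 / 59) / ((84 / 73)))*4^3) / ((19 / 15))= 56697959042679 / 2725151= 20805437.59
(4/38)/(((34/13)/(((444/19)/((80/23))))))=33189/122740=0.27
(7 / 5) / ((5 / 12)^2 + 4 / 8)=1008 / 485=2.08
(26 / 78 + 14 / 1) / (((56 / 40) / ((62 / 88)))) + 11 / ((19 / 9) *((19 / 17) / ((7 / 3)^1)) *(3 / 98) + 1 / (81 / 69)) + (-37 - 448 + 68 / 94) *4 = -23146888741381 / 12071811444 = -1917.43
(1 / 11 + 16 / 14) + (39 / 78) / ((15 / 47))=2.80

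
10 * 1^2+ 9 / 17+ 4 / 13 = 2395 / 221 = 10.84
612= 612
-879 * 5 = -4395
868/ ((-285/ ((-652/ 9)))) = 565936/ 2565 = 220.64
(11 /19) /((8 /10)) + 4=359 /76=4.72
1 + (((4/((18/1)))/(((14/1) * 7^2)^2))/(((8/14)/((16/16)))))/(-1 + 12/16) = 302525/302526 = 1.00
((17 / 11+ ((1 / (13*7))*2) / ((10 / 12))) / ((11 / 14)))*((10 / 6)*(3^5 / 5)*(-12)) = -15293448 / 7865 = -1944.49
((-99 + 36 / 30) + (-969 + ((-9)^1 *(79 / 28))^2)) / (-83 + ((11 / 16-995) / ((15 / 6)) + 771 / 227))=375514977 / 424746014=0.88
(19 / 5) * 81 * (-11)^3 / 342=-11979 / 10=-1197.90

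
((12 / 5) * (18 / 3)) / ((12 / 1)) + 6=7.20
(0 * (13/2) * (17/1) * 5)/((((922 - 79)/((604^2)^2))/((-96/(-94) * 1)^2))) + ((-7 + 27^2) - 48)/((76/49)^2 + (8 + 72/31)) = 25083247/473688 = 52.95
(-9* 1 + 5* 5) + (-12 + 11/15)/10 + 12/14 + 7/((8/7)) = 91793/4200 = 21.86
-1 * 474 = -474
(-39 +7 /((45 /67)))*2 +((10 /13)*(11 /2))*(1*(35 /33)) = -30811 /585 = -52.67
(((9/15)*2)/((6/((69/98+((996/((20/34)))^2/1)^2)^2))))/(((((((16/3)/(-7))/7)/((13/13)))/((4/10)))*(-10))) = 760325435211576655964939018076176427/153125000000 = 4965390597300092447117969.00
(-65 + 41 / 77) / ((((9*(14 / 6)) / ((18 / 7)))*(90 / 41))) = -203524 / 56595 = -3.60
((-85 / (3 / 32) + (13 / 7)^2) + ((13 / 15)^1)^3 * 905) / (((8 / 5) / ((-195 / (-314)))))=-33763379 / 276948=-121.91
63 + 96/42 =457/7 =65.29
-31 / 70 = -0.44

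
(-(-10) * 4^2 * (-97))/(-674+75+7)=970/37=26.22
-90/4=-45/2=-22.50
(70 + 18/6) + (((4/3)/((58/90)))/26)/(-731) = 20117821/275587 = 73.00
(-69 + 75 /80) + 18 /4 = -1017 /16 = -63.56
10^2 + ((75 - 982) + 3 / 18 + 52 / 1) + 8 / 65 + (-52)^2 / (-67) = -20775139 / 26130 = -795.07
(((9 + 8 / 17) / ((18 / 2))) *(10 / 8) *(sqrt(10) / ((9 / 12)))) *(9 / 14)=115 *sqrt(10) / 102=3.57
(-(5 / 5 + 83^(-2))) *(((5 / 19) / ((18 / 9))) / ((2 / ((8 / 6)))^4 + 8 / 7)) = -385840 / 18193849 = -0.02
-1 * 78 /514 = -39 /257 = -0.15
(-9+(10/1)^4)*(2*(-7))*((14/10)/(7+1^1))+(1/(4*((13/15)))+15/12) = -24476.41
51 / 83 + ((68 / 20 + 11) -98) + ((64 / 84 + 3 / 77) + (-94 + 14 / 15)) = -175.25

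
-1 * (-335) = 335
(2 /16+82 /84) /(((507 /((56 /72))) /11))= 2035 /109512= 0.02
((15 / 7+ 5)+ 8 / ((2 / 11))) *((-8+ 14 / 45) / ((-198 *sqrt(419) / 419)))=61934 *sqrt(419) / 31185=40.65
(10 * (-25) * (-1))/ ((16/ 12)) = 375/ 2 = 187.50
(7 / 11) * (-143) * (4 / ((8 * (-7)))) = 13 / 2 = 6.50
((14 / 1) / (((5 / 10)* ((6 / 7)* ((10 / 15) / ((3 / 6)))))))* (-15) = -735 / 2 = -367.50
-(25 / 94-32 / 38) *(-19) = -1029 / 94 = -10.95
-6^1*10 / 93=-20 / 31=-0.65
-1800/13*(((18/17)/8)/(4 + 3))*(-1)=4050/1547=2.62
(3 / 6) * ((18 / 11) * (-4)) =-36 / 11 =-3.27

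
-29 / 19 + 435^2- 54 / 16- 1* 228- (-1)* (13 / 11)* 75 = 316142989 / 1672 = 189080.74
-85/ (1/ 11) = -935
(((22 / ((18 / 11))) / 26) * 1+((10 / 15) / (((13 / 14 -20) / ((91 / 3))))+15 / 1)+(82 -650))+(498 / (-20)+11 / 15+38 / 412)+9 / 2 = -1844073193 / 3217617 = -573.12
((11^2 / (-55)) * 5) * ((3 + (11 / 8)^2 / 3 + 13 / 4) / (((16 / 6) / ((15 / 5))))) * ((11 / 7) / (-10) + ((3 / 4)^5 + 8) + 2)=-15748973889 / 18350080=-858.25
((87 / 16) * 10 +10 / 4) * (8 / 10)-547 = -1003 / 2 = -501.50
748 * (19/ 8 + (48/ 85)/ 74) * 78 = 25717263/ 185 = 139012.23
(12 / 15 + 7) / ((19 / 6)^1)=234 / 95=2.46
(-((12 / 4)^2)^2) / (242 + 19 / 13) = -351 / 1055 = -0.33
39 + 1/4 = 157/4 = 39.25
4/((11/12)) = 4.36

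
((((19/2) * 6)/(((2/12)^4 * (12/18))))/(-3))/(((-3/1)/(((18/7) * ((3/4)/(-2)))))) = -83106/7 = -11872.29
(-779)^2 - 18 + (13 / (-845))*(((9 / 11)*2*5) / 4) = 173551369 / 286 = 606822.97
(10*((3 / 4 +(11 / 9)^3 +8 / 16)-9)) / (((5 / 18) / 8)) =-1706.17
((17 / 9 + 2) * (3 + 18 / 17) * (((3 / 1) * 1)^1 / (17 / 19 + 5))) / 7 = 2185 / 1904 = 1.15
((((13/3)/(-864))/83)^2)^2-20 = -42843244660584685211759/2142162233029234262016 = -20.00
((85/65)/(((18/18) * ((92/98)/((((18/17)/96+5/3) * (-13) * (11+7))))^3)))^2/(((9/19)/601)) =2407042009848249033021152720193802818699/207435268371465109504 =11603822381533664185.78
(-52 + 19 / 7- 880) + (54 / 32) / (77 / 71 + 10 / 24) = -33239323 / 35812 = -928.16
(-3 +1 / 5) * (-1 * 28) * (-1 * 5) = -392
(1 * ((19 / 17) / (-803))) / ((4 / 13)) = -247 / 54604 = -0.00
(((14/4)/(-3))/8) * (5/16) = -35/768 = -0.05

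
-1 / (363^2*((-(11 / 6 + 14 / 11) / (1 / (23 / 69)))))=2 / 272855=0.00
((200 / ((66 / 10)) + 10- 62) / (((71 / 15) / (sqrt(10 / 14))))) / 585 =-716 * sqrt(35) / 639639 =-0.01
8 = 8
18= 18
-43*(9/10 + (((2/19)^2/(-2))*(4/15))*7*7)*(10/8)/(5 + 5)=-385409/86640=-4.45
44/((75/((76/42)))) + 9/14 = 767/450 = 1.70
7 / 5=1.40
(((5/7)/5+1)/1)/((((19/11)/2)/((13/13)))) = 176/133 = 1.32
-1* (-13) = 13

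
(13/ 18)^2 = 169/ 324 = 0.52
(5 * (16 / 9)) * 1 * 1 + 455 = 4175 / 9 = 463.89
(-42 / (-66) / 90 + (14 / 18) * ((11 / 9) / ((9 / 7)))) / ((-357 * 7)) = -503 / 1683990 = -0.00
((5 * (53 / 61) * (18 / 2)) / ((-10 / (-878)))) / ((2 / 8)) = 837612 / 61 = 13731.34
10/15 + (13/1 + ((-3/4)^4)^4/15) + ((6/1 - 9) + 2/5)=713007617857/64424509440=11.07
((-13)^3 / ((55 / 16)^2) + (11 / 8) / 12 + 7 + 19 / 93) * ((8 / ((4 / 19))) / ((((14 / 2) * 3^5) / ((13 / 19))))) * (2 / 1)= -20902831391 / 3828270600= -5.46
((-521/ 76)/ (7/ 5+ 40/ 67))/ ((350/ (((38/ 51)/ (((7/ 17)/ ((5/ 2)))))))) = -34907/ 786744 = -0.04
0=0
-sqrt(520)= -2*sqrt(130)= -22.80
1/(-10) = -1/10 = -0.10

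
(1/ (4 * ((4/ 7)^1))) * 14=6.12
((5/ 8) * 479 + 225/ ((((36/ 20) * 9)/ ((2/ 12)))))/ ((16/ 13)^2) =11012885/ 55296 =199.16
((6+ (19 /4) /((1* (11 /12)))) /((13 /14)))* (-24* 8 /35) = -47232 /715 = -66.06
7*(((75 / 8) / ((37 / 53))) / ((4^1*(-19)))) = -27825 / 22496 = -1.24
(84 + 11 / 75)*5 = 6311 / 15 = 420.73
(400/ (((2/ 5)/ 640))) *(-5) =-3200000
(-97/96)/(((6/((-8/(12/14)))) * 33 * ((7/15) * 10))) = 97/9504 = 0.01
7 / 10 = 0.70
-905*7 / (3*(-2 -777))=6335 / 2337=2.71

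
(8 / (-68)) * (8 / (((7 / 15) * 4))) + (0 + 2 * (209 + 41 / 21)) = 150440 / 357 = 421.40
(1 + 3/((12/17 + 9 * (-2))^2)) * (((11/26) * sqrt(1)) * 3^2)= 960333/249704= 3.85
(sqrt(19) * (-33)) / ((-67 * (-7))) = -33 * sqrt(19) / 469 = -0.31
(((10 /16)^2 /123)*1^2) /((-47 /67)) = -1675 /369984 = -0.00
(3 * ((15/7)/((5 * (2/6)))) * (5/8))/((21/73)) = 3285/392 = 8.38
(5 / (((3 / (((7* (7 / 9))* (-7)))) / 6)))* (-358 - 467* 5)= 9236990 / 9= 1026332.22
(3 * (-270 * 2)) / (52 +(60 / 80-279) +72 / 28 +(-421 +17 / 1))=9072 / 3515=2.58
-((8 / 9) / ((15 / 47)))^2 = -141376 / 18225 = -7.76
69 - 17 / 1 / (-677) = 46730 / 677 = 69.03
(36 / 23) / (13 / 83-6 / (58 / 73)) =-0.21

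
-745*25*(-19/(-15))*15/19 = -18625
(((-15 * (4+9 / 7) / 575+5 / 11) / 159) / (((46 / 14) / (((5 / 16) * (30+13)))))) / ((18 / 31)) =934433 / 66615912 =0.01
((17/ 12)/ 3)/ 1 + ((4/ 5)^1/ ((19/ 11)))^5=137479743439/ 278561137500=0.49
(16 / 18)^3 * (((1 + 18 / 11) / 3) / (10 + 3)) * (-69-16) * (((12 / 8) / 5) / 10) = -63104 / 521235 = -0.12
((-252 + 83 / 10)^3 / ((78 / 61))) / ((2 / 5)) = -882869314633 / 31200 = -28297093.42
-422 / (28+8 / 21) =-4431 / 298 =-14.87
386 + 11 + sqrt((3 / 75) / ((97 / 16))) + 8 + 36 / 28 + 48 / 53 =4 *sqrt(97) / 485 + 151068 / 371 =407.27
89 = 89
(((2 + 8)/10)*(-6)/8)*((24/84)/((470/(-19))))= 57/6580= 0.01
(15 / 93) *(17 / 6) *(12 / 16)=85 / 248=0.34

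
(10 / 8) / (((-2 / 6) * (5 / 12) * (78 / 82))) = -123 / 13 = -9.46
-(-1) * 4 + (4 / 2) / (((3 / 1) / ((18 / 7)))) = 5.71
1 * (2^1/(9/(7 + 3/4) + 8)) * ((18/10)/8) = 279/5680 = 0.05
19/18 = 1.06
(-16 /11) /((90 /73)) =-1.18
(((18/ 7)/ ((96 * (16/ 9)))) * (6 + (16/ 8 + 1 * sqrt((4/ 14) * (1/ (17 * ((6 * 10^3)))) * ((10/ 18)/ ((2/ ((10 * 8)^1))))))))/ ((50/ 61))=183 * sqrt(1785)/ 53312000 + 1647/ 11200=0.15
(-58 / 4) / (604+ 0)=-29 / 1208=-0.02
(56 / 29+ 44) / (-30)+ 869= 125783 / 145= 867.47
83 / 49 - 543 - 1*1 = -26573 / 49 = -542.31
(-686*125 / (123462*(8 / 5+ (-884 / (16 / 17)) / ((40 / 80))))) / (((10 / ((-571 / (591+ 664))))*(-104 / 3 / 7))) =0.00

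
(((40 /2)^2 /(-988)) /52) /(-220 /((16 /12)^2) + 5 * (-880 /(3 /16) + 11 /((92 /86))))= 1380 /4172222483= 0.00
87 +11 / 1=98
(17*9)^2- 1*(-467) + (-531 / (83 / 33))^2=471537293 / 6889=68447.86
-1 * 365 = -365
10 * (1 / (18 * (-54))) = -5 / 486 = -0.01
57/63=19/21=0.90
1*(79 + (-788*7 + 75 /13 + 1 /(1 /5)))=-5426.23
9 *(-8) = -72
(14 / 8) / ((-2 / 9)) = -63 / 8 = -7.88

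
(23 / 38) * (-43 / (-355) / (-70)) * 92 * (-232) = 5277304 / 236075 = 22.35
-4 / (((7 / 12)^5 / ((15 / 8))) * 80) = -23328 / 16807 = -1.39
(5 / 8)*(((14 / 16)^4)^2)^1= 28824005 / 134217728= 0.21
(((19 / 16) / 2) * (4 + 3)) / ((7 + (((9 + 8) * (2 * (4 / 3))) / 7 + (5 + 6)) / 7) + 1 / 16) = 19551 / 44966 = 0.43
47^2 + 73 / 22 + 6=2218.32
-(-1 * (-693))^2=-480249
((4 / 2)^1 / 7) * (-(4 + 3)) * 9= -18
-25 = -25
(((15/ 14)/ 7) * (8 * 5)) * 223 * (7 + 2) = 602100/ 49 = 12287.76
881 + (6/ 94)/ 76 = 3146935/ 3572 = 881.00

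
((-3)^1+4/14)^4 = 130321/2401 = 54.28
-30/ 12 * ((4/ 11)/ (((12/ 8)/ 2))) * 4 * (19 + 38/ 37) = -39520/ 407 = -97.10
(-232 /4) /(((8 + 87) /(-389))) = 22562 /95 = 237.49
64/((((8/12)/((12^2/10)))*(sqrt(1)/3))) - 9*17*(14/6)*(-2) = 24306/5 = 4861.20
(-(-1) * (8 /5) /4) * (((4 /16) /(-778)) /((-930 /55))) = 11 /1447080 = 0.00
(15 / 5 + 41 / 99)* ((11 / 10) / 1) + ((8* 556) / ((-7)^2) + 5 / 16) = 3346081 / 35280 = 94.84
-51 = -51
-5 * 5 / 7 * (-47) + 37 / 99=116584 / 693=168.23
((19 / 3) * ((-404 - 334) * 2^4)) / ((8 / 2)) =-18696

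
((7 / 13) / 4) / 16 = 7 / 832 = 0.01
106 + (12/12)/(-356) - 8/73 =2751807/25988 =105.89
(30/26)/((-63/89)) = -445/273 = -1.63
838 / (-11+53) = 19.95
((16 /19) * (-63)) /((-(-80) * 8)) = -63 /760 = -0.08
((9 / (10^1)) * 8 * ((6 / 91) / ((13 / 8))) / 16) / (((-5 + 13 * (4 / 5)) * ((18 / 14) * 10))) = 2 / 7605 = 0.00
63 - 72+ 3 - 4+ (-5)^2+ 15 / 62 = 945 / 62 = 15.24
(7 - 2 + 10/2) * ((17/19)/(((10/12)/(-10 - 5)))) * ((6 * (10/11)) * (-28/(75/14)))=959616/209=4591.46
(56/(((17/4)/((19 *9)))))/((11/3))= 114912/187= 614.50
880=880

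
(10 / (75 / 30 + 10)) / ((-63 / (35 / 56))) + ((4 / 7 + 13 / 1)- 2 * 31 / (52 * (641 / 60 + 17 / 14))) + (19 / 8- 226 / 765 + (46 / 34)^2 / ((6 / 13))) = 307652896051 / 15769932360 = 19.51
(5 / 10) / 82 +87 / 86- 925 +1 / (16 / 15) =-26037247 / 28208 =-923.04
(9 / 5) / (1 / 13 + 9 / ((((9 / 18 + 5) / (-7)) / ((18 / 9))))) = -1287 / 16325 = -0.08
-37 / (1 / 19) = -703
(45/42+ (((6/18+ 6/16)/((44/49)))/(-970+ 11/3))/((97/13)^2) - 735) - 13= -3861607381227/5169982048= -746.93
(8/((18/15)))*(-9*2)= -120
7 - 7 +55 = 55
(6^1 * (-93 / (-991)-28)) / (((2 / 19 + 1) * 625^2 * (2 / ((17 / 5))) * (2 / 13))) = -23224669 / 5419531250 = -0.00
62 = 62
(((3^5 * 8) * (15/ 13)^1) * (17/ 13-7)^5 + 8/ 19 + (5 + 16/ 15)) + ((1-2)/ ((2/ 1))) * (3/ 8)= -295060284521234639/ 22010249040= -13405585.92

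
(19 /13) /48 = 19 /624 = 0.03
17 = 17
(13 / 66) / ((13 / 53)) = 53 / 66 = 0.80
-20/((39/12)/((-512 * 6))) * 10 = 2457600/13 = 189046.15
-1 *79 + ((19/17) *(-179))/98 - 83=-273293/1666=-164.04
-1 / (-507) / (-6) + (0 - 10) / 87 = -10169 / 88218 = -0.12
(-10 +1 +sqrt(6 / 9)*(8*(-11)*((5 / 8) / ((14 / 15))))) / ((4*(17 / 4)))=-275*sqrt(6) / 238 - 9 / 17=-3.36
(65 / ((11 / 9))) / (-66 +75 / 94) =-6110 / 7491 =-0.82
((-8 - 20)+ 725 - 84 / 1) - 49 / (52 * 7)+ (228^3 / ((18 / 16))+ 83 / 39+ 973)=1643773871 / 156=10537011.99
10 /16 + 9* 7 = 509 /8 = 63.62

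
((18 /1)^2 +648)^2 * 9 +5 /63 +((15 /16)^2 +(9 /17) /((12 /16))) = 2331334338127 /274176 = 8503057.66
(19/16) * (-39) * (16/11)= -741/11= -67.36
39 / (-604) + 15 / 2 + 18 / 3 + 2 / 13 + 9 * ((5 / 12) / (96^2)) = 13.59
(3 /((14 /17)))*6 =153 /7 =21.86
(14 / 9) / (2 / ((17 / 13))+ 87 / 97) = 23086 / 36009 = 0.64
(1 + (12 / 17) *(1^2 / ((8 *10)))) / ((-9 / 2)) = -343 / 1530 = -0.22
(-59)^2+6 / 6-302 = 3180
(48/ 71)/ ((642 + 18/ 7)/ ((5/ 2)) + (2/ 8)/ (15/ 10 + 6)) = 10080/ 3844721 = 0.00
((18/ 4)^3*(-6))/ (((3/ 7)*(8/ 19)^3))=-35001477/ 2048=-17090.56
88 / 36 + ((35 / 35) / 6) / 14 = 619 / 252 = 2.46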